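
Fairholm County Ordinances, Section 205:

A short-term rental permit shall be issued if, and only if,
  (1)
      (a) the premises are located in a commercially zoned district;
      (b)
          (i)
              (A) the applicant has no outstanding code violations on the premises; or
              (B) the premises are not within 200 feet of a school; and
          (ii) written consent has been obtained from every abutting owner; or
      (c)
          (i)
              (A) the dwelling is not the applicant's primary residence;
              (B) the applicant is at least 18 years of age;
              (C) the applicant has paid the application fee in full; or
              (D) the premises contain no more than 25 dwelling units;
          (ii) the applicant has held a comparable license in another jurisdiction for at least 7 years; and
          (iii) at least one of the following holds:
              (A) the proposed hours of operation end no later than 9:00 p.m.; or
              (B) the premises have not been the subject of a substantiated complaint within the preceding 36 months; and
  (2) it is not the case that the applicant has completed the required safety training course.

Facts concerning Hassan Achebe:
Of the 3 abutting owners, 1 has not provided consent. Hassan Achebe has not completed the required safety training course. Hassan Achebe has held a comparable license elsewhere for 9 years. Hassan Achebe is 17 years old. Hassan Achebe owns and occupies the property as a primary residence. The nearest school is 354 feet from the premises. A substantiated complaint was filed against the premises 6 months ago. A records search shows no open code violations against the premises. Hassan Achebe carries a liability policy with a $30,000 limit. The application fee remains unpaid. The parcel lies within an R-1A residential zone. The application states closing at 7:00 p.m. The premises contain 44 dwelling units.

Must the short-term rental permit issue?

(a) commercially zoned — not satisfied.
(A) no code violations — met.
(B) ≥200 ft from school — satisfied.
So (i) is satisfied (T OR T).
(ii) all abutters consent — not met.
(b) = T AND F = false.
(A) not (primary residence) — not met.
(B) age ≥ 18 — not satisfied.
(C) fee paid — not met.
(D) ≤ 25 units — fails.
(i) = F OR F OR F OR F = false.
(ii) prior license ≥ 7 yr — satisfied.
(A) closes by 9 p.m. — holds.
(B) no complaint in 36 mo. — fails.
(iii) = T OR F = true.
(c) = F AND T AND T = false.
(1): F OR F OR F → false.
(2) not (safety training) — met.
So Overall is not satisfied (F AND T).

No — denied.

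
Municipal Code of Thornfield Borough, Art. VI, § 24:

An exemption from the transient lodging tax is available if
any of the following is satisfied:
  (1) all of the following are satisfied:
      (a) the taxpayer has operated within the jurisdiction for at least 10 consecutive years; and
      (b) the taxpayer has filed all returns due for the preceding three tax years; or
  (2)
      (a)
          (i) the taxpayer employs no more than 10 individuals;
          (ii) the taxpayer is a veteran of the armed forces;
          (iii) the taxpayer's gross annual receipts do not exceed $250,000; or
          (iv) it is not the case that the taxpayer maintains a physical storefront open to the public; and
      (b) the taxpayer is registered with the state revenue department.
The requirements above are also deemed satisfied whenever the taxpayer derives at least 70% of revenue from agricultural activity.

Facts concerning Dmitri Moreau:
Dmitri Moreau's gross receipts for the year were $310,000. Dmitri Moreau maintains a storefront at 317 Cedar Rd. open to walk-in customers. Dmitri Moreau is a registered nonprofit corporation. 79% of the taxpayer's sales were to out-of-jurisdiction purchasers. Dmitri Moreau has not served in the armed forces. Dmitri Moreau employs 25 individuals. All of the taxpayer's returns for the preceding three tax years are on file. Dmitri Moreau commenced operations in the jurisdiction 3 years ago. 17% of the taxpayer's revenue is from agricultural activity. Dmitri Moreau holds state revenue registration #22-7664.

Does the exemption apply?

No — not exempt.

(a) ≥ 10 yrs in jurisdiction — fails.
(b) returns current — met.
(1): F AND T → false.
(i) ≤ 10 employees — not met.
(ii) veteran — not met.
(iii) receipts ≤ $250,000 — fails.
(iv) not (has storefront) — fails.
(a): F OR F OR F OR F → false.
(b) state-registered — holds.
So (2) is not satisfied (F AND T).
Overall: F OR F → false.
Exception (≥70% agricultural) — not satisfied.
Result: main false OR exception false → false.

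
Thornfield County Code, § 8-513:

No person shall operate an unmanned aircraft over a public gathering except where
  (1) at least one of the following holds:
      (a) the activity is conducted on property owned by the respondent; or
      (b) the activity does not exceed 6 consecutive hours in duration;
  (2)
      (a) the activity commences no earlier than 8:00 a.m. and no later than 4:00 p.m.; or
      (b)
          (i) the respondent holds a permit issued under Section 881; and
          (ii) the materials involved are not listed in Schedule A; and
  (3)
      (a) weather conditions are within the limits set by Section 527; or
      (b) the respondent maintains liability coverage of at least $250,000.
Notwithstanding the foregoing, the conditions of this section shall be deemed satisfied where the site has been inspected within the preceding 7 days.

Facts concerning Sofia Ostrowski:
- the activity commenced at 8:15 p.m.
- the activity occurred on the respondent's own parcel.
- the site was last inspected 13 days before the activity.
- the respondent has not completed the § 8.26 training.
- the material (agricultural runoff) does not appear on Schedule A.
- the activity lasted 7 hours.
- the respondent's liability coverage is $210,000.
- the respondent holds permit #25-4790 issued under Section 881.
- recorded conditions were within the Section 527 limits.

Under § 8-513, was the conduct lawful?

(a) own property — met.
(b) ≤ 6 hrs duration — not satisfied.
(1): T OR F → true.
(a) start within hours — not satisfied.
(i) holds permit — holds.
(ii) not (Schedule A material) — holds.
(b) = T AND T = true.
So (2) is satisfied (F OR T).
(a) weather ok — holds.
(b) coverage ≥ $250,000 — not met.
(3): T OR F → true.
Overall = T AND T AND T = true.
Exception (site inspected) — not satisfied.
Result: main true OR exception false → true.

Yes — lawful.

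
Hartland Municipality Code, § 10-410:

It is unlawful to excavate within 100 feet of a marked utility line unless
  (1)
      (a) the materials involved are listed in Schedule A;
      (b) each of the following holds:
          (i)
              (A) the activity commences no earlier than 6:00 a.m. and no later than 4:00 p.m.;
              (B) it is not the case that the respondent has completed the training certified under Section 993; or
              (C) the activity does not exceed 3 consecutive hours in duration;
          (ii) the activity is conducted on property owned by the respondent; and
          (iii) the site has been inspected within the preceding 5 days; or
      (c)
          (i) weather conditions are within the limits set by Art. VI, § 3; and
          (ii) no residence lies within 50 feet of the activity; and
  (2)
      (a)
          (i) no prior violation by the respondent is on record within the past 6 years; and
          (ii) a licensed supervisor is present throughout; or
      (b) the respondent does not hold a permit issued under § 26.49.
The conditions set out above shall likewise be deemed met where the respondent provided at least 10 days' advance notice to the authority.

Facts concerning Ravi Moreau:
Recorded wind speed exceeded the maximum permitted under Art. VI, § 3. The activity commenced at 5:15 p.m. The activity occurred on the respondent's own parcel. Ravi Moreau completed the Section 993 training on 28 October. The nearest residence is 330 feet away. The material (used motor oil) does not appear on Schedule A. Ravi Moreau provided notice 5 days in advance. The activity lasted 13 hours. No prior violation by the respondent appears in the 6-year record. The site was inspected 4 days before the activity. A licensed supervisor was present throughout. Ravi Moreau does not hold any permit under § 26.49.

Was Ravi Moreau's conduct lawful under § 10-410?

No — unlawful.

(a) Schedule A material — fails.
(A) start within hours — not met.
(B) not (training certified) — not satisfied.
(C) ≤ 3 hrs duration — not satisfied.
(i) = F OR F OR F = false.
(ii) own property — satisfied.
(iii) site inspected — holds.
(b) = F AND T AND T = false.
(i) weather ok — not satisfied.
(ii) no residence in 50 ft — holds.
(c) = F AND T = false.
So (1) is not satisfied (F OR F OR F).
(i) no prior violation — met.
(ii) supervisor present — satisfied.
So (a) is satisfied (T AND T).
(b) not (holds permit) — met.
So (2) is satisfied (T OR T).
Overall = F AND T = false.
Exception (≥10 days' notice) — not satisfied.
Result: main false OR exception false → false.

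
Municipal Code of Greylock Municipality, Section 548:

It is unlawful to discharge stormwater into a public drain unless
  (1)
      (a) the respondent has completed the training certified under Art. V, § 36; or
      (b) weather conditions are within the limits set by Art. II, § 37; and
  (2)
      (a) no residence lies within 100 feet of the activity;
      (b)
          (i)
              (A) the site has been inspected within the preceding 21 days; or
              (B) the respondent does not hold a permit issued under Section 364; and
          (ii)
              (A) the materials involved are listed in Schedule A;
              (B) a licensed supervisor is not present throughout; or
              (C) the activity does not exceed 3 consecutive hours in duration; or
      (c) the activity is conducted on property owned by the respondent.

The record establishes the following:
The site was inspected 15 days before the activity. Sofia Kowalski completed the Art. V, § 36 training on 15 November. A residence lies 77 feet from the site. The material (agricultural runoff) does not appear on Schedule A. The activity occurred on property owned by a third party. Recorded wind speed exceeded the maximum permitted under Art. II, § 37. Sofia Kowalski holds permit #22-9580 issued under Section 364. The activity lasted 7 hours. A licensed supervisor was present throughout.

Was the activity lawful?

No — unlawful.

(a) training certified — satisfied.
(b) weather ok — not met.
(1): T OR F → true.
(a) no residence in 100 ft — fails.
(A) site inspected — holds.
(B) not (holds permit) — not met.
(i) = T OR F = true.
(A) Schedule A material — fails.
(B) not (supervisor present) — fails.
(C) ≤ 3 hrs duration — fails.
(ii): F OR F OR F → false.
(b): T AND F → false.
(c) own property — not met.
(2) = F OR F OR F = false.
Overall: T AND F → false.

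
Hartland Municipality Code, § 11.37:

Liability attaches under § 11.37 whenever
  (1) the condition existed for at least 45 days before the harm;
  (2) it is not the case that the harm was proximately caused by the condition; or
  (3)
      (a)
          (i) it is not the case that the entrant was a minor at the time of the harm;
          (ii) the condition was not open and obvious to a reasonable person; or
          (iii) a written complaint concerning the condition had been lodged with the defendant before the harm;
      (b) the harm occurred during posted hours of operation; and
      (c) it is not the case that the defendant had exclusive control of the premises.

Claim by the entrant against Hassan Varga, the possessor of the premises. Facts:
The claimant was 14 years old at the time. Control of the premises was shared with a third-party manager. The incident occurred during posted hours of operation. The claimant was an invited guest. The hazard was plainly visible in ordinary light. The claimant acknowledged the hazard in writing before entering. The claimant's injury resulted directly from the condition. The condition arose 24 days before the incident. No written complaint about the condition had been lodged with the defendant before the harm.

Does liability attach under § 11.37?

No — not liable.

(1) condition ≥45 days old — fails.
(2) not (proximate cause) — not met.
(i) not (entrant a minor) — not satisfied.
(ii) not open/obvious — not met.
(iii) complaint lodged — not met.
So (a) is not satisfied (F OR F OR F).
(b) during posted hours — met.
(c) not (exclusive control) — holds.
(3) = F AND T AND T = false.
Overall = F OR F OR F = false.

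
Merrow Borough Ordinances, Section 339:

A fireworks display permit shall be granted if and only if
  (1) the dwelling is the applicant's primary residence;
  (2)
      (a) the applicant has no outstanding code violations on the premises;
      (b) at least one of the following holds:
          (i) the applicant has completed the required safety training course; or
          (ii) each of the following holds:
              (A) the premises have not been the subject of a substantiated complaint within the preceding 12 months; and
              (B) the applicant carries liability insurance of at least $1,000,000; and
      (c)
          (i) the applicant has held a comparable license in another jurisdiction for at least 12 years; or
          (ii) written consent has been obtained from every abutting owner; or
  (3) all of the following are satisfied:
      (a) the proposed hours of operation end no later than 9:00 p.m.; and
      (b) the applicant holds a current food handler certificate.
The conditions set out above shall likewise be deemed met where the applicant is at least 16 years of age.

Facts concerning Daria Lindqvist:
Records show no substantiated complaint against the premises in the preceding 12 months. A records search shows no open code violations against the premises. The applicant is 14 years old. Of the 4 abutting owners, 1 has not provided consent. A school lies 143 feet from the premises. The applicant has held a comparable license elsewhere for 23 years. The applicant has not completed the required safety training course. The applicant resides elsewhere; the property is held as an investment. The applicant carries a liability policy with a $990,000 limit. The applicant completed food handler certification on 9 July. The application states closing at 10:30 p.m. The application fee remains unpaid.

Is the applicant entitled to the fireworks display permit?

(1) primary residence — not satisfied.
(a) no code violations — holds.
(i) safety training — fails.
(A) no complaint in 12 mo. — satisfied.
(B) insurance ≥ $1,000,000 — fails.
(ii) = T AND F = false.
(b) = F OR F = false.
(i) prior license ≥ 12 yr — met.
(ii) all abutters consent — not met.
(c): T OR F → true.
(2) = T AND F AND T = false.
(a) closes by 9 p.m. — not met.
(b) food handler cert. — satisfied.
(3): F AND T → false.
So Overall is not satisfied (F OR F OR F).
Exception (age ≥ 16) — not satisfied.
Result: main false OR exception false → false.

No — denied.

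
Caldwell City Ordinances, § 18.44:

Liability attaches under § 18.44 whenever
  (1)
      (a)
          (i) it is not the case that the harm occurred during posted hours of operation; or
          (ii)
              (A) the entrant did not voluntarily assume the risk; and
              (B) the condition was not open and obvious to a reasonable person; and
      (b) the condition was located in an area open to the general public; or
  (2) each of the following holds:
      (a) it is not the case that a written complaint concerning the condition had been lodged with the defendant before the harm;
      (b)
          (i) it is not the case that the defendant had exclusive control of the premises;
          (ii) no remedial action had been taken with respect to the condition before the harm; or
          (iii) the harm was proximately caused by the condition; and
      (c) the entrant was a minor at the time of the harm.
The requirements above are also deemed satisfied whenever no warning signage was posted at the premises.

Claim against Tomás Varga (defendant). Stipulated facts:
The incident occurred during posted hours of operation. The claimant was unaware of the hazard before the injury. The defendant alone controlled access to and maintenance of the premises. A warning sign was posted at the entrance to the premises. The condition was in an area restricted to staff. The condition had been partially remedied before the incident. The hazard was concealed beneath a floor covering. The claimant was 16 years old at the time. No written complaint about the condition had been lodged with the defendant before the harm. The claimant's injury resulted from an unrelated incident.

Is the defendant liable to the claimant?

(i) not (during posted hours) — not satisfied.
(A) no assumed risk — holds.
(B) not open/obvious — holds.
(ii): T AND T → true.
So (a) is satisfied (F OR T).
(b) public area — fails.
(1) = T AND F = false.
(a) not (complaint lodged) — met.
(i) not (exclusive control) — not met.
(ii) no remedial action — fails.
(iii) proximate cause — fails.
(b): F OR F OR F → false.
(c) entrant a minor — holds.
(2): T AND F AND T → false.
So Overall is not satisfied (F OR F).
Exception (no signage posted) — not satisfied.
Result: main false OR exception false → false.

No — not liable.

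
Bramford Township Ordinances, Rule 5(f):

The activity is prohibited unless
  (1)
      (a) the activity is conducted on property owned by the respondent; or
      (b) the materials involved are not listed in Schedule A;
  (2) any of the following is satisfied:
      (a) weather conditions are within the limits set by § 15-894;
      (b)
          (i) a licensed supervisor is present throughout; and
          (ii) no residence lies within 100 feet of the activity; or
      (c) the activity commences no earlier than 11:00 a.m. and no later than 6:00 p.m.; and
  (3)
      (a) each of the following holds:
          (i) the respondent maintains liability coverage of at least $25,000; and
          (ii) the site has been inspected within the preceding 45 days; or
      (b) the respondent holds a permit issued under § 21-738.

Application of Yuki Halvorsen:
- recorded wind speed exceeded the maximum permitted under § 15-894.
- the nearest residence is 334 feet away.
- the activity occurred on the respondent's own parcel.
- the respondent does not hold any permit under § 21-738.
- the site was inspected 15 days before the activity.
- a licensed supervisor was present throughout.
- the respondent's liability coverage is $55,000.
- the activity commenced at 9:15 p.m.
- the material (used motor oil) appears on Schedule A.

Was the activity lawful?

Yes — lawful.

(a) own property — holds.
(b) not (Schedule A material) — fails.
So (1) is satisfied (T OR F).
(a) weather ok — fails.
(i) supervisor present — holds.
(ii) no residence in 100 ft — satisfied.
(b): T AND T → true.
(c) start within hours — fails.
So (2) is satisfied (F OR T OR F).
(i) coverage ≥ $25,000 — satisfied.
(ii) site inspected — met.
So (a) is satisfied (T AND T).
(b) holds permit — not satisfied.
So (3) is satisfied (T OR F).
So Overall is satisfied (T AND T AND T).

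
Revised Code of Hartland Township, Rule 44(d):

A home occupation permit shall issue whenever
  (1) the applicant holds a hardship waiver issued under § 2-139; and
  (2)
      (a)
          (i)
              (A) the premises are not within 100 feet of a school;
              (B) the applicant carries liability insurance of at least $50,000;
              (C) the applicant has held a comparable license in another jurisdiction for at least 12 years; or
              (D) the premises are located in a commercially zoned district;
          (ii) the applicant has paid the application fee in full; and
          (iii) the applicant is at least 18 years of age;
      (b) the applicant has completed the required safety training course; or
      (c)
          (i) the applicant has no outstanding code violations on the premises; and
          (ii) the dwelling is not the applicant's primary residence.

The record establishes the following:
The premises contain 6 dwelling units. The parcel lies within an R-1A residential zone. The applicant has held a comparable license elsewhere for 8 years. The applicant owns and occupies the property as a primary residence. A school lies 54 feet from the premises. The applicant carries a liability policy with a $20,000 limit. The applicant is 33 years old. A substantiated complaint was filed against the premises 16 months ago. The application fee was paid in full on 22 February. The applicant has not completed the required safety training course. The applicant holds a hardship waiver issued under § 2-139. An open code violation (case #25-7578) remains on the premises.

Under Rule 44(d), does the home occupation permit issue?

No — denied.

(1) hardship waiver — holds.
(A) ≥100 ft from school — fails.
(B) insurance ≥ $50,000 — fails.
(C) prior license ≥ 12 yr — not satisfied.
(D) commercially zoned — not met.
(i) = F OR F OR F OR F = false.
(ii) fee paid — holds.
(iii) age ≥ 18 — satisfied.
So (a) is not satisfied (F AND T AND T).
(b) safety training — not met.
(i) no code violations — not met.
(ii) not (primary residence) — fails.
(c): F AND F → false.
(2) = F OR F OR F = false.
So Overall is not satisfied (T AND F).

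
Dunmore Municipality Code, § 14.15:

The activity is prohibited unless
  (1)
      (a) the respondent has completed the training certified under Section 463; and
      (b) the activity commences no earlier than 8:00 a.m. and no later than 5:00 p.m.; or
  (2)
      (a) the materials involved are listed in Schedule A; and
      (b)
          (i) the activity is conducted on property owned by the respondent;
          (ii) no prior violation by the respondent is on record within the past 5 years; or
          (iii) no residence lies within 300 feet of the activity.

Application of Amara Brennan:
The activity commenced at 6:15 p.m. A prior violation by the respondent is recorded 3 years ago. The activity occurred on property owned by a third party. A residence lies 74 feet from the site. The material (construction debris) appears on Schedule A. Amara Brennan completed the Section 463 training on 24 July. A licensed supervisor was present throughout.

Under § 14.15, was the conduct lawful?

No — unlawful.

(a) training certified — holds.
(b) start within hours — not satisfied.
(1) = T AND F = false.
(a) Schedule A material — satisfied.
(i) own property — not satisfied.
(ii) no prior violation — not satisfied.
(iii) no residence in 300 ft — not satisfied.
(b): F OR F OR F → false.
(2): T AND F → false.
So Overall is not satisfied (F OR F).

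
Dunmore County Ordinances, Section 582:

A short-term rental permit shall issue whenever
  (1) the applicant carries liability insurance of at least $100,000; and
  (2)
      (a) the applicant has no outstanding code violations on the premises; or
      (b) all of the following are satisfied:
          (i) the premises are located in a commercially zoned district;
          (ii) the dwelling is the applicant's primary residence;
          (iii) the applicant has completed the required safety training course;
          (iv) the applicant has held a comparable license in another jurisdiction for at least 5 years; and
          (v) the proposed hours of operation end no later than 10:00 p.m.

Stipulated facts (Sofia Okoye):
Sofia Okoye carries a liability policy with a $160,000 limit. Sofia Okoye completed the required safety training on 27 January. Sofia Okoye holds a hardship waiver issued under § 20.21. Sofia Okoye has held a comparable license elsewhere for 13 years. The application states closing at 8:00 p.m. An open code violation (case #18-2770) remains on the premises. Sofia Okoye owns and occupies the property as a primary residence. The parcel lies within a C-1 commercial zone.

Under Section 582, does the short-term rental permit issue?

Yes — granted.

(1) insurance ≥ $100,000 — satisfied.
(a) no code violations — not met.
(i) commercially zoned — met.
(ii) primary residence — holds.
(iii) safety training — holds.
(iv) prior license ≥ 5 yr — satisfied.
(v) closes by 10 p.m. — met.
(b): T AND T AND T AND T AND T → true.
(2): F OR T → true.
Overall = T AND T = true.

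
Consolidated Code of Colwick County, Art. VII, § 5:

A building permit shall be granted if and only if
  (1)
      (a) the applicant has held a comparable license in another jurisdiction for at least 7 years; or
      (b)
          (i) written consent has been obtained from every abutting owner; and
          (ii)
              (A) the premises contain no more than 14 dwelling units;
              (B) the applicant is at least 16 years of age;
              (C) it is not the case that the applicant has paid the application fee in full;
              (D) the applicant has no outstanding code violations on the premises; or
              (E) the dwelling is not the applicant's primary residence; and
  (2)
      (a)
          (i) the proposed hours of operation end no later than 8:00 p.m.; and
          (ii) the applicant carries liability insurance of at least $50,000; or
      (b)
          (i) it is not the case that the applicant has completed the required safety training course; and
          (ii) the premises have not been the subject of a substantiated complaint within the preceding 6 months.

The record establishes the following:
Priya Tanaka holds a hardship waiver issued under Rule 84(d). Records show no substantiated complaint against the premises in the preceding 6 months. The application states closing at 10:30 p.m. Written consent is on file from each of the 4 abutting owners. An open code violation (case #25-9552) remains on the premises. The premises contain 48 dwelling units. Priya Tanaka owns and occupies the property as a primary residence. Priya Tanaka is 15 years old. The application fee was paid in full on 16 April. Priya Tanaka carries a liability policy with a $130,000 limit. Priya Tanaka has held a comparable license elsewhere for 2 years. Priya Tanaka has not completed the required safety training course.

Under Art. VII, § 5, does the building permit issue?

(a) prior license ≥ 7 yr — not satisfied.
(i) all abutters consent — satisfied.
(A) ≤ 14 units — not met.
(B) age ≥ 16 — not satisfied.
(C) not (fee paid) — not met.
(D) no code violations — not met.
(E) not (primary residence) — fails.
(ii) = F OR F OR F OR F OR F = false.
So (b) is not satisfied (T AND F).
(1) = F OR F = false.
(i) closes by 8 p.m. — not satisfied.
(ii) insurance ≥ $50,000 — holds.
(a) = F AND T = false.
(i) not (safety training) — met.
(ii) no complaint in 6 mo. — holds.
(b) = T AND T = true.
So (2) is satisfied (F OR T).
Overall: F AND T → false.

No — denied.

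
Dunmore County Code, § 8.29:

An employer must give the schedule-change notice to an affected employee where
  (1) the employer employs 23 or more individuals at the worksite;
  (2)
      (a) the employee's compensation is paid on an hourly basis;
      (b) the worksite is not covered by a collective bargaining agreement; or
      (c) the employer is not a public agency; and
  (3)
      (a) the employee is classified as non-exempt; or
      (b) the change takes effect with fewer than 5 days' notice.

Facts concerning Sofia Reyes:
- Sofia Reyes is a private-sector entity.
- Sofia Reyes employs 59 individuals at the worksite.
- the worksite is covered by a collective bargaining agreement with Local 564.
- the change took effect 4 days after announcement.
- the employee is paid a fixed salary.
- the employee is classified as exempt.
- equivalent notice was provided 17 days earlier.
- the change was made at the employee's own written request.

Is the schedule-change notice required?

(1) ≥ 23 at site — satisfied.
(a) hourly-paid — not met.
(b) no CBA — not met.
(c) not (public agency) — holds.
(2): F OR F OR T → true.
(a) non-exempt — fails.
(b) < 5 days' notice — holds.
(3): F OR T → true.
Overall: T AND T AND T → true.

Yes — required.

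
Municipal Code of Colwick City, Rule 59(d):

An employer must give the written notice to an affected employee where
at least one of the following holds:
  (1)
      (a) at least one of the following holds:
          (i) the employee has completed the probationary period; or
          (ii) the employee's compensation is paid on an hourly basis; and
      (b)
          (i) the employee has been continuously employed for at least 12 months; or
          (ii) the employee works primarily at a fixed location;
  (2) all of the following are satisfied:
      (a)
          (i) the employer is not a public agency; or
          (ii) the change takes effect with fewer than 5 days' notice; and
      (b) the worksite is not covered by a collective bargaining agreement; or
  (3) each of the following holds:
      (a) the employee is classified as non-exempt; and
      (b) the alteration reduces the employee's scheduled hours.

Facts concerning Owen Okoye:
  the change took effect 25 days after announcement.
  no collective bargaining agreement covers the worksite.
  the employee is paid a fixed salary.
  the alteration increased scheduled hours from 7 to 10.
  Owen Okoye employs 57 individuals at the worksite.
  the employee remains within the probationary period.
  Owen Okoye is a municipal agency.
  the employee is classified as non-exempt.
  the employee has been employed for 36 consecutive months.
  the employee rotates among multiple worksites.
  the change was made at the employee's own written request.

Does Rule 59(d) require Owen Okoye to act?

(i) past probation — not met.
(ii) hourly-paid — not satisfied.
So (a) is not satisfied (F OR F).
(i) tenure ≥ 12 mo. — holds.
(ii) fixed location — fails.
So (b) is satisfied (T OR F).
(1): F AND T → false.
(i) not (public agency) — not satisfied.
(ii) < 5 days' notice — not met.
(a) = F OR F = false.
(b) no CBA — holds.
So (2) is not satisfied (F AND T).
(a) non-exempt — holds.
(b) hours reduced — fails.
(3): T AND F → false.
So Overall is not satisfied (F OR F OR F).

No — not required.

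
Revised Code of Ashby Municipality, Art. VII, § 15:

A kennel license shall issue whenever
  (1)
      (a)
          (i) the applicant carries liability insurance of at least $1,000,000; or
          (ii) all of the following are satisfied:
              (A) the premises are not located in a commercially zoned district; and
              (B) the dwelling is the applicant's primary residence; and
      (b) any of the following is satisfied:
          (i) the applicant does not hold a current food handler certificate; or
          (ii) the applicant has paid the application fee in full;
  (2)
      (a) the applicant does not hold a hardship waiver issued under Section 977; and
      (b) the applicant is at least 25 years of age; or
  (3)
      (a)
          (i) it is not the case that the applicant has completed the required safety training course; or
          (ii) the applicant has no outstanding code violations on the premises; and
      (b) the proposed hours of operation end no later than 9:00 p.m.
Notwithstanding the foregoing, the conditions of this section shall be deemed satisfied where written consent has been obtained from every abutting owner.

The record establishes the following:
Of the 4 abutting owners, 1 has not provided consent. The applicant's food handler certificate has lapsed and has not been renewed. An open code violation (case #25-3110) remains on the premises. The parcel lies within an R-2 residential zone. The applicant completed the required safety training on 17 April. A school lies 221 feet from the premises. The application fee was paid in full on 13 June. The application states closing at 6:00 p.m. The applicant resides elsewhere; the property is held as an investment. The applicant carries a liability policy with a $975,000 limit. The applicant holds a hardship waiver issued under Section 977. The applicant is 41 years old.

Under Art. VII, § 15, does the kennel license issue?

(i) insurance ≥ $1,000,000 — fails.
(A) not (commercially zoned) — satisfied.
(B) primary residence — not met.
(ii): T AND F → false.
(a) = F OR F = false.
(i) not (food handler cert.) — holds.
(ii) fee paid — met.
(b): T OR T → true.
So (1) is not satisfied (F AND T).
(a) not (hardship waiver) — not met.
(b) age ≥ 25 — met.
So (2) is not satisfied (F AND T).
(i) not (safety training) — fails.
(ii) no code violations — not met.
So (a) is not satisfied (F OR F).
(b) closes by 9 p.m. — holds.
(3) = F AND T = false.
Overall: F OR F OR F → false.
Exception (all abutters consent) — not satisfied.
Result: main false OR exception false → false.

No — denied.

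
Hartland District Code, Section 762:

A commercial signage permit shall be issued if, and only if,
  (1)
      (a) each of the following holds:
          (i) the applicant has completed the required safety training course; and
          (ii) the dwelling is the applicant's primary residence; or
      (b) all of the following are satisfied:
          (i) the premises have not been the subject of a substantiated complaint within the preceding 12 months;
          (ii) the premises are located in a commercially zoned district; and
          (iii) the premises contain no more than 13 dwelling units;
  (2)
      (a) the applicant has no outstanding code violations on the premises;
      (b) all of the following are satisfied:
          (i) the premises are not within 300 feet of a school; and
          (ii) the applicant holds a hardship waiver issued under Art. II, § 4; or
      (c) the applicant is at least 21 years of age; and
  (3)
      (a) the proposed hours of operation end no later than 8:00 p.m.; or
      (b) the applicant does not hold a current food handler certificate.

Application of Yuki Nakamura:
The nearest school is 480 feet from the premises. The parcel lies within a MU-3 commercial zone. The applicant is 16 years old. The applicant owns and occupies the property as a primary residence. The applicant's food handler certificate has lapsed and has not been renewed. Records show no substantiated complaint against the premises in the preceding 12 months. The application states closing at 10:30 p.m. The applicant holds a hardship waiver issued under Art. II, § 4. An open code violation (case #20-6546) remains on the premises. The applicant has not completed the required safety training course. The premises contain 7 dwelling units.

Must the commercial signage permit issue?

(i) safety training — fails.
(ii) primary residence — met.
So (a) is not satisfied (F AND T).
(i) no complaint in 12 mo. — satisfied.
(ii) commercially zoned — holds.
(iii) ≤ 13 units — satisfied.
So (b) is satisfied (T AND T AND T).
So (1) is satisfied (F OR T).
(a) no code violations — not met.
(i) ≥300 ft from school — holds.
(ii) hardship waiver — holds.
(b): T AND T → true.
(c) age ≥ 21 — fails.
(2) = F OR T OR F = true.
(a) closes by 8 p.m. — fails.
(b) not (food handler cert.) — met.
(3): F OR T → true.
Overall: T AND T AND T → true.

Yes — granted.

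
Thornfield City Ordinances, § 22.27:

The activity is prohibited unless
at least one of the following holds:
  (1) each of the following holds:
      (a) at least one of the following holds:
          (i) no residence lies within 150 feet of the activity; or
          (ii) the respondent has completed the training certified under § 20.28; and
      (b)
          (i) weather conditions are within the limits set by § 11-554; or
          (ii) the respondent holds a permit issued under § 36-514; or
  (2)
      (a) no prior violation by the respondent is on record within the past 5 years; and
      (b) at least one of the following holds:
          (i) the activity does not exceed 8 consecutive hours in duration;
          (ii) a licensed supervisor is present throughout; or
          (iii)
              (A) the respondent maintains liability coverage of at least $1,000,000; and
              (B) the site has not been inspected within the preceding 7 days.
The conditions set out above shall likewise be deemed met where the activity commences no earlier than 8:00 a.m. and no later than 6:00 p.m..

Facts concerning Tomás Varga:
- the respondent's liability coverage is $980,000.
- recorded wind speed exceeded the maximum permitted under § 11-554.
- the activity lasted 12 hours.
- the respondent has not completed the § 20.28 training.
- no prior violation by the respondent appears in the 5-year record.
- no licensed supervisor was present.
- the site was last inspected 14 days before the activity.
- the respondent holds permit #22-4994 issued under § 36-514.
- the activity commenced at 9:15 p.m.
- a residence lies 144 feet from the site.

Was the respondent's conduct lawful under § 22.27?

(i) no residence in 150 ft — fails.
(ii) training certified — not satisfied.
So (a) is not satisfied (F OR F).
(i) weather ok — not met.
(ii) holds permit — met.
So (b) is satisfied (F OR T).
(1): F AND T → false.
(a) no prior violation — satisfied.
(i) ≤ 8 hrs duration — fails.
(ii) supervisor present — not satisfied.
(A) coverage ≥ $1,000,000 — not satisfied.
(B) not (site inspected) — satisfied.
(iii): F AND T → false.
(b): F OR F OR F → false.
So (2) is not satisfied (T AND F).
So Overall is not satisfied (F OR F).
Exception (start within hours) — not satisfied.
Result: main false OR exception false → false.

No — unlawful.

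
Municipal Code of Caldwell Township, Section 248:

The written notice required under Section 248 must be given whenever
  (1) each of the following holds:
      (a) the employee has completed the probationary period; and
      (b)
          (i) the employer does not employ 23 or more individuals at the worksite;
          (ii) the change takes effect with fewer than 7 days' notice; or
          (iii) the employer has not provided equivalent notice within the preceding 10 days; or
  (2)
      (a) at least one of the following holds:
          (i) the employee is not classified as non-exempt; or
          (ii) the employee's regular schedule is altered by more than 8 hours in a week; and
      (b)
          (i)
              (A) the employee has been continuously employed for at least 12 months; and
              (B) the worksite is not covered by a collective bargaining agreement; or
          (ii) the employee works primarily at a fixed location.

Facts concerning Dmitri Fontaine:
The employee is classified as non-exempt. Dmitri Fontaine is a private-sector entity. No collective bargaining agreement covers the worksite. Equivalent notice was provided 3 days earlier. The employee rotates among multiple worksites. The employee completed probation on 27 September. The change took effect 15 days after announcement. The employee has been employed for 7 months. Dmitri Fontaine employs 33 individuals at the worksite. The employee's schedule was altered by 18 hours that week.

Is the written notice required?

(a) past probation — holds.
(i) not (≥ 23 at site) — not met.
(ii) < 7 days' notice — fails.
(iii) no recent notice — not met.
(b): F OR F OR F → false.
So (1) is not satisfied (T AND F).
(i) not (non-exempt) — not satisfied.
(ii) schedule shift > 8h — holds.
(a) = F OR T = true.
(A) tenure ≥ 12 mo. — not satisfied.
(B) no CBA — satisfied.
(i): F AND T → false.
(ii) fixed location — not met.
(b): F OR F → false.
(2): T AND F → false.
So Overall is not satisfied (F OR F).

No — not required.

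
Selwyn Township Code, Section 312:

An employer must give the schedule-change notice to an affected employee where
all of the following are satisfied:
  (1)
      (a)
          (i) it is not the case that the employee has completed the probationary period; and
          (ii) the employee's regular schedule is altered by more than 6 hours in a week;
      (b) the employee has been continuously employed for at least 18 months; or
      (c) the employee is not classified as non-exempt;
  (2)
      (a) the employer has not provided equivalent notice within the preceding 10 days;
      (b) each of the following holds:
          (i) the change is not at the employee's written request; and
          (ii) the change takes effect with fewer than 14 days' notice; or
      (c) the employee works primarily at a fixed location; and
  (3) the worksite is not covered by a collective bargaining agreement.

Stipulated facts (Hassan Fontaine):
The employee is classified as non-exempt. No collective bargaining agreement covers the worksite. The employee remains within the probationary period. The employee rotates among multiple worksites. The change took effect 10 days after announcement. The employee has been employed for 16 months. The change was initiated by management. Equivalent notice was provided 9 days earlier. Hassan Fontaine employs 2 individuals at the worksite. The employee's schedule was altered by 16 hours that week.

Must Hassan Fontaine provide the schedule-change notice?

Yes — required.

(i) not (past probation) — holds.
(ii) schedule shift > 6h — holds.
(a) = T AND T = true.
(b) tenure ≥ 18 mo. — not satisfied.
(c) not (non-exempt) — not satisfied.
(1): T OR F OR F → true.
(a) no recent notice — not met.
(i) not employee-requested — met.
(ii) < 14 days' notice — satisfied.
(b) = T AND T = true.
(c) fixed location — fails.
(2): F OR T OR F → true.
(3) no CBA — met.
Overall: T AND T AND T → true.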